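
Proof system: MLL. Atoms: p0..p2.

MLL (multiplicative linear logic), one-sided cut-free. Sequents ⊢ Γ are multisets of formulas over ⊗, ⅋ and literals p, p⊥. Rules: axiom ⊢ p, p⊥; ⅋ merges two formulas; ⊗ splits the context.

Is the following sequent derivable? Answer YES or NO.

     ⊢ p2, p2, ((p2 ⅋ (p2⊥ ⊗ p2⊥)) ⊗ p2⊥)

Proof tree:
[⊗]  ⊢ p2, p2, ((p2 ⅋ (p2⊥ ⊗ p2⊥)) ⊗ p2⊥)
  [⅋]  ⊢ p2, (p2 ⅋ (p2⊥ ⊗ p2⊥))
    [⊗]  ⊢ p2, p2, (p2⊥ ⊗ p2⊥)
      [Ax]  ⊢ p2, p2⊥
      [Ax]  ⊢ p2, p2⊥
  [Ax]  ⊢ p2, p2⊥

Result: YES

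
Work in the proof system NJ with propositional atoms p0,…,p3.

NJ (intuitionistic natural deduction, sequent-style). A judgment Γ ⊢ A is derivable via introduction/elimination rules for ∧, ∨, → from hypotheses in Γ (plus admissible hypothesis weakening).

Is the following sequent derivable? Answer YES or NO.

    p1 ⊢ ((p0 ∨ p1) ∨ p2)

Derivation trace:
[∨I₁] p1 ⊢ ((p0 ∨ p1) ∨ p2)
  [∨I₂] p1 ⊢ (p0 ∨ p1)
    [Ax] p1 ⊢ p1

Result: YES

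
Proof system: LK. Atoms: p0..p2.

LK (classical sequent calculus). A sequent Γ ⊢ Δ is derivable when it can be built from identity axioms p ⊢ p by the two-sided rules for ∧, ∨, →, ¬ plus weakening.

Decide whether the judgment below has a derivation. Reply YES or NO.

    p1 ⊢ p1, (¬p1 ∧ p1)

Proof tree:
[∧R] p1 ⊢ p1, (¬p1 ∧ p1)
  [¬R]  ⊢ p1, ¬p1
    [Ax] p1 ⊢ p1
  [Ax] p1 ⊢ p1

Result: YES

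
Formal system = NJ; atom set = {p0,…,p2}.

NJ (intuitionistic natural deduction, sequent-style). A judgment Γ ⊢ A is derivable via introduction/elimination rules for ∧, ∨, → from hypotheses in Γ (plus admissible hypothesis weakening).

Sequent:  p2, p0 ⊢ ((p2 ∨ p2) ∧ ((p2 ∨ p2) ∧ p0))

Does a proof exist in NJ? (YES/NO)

Derivation (root first):
[∧I] p2, p0 ⊢ ((p2 ∨ p2) ∧ ((p2 ∨ p2) ∧ p0))
  [∨I₁] p2 ⊢ (p2 ∨ p2)
    [Ax] p2 ⊢ p2
  [∧I] p2, p0 ⊢ ((p2 ∨ p2) ∧ p0)
    [∨I₁] p2 ⊢ (p2 ∨ p2)
      [Ax] p2 ⊢ p2
    [Ax] p0 ⊢ p0

Result: YES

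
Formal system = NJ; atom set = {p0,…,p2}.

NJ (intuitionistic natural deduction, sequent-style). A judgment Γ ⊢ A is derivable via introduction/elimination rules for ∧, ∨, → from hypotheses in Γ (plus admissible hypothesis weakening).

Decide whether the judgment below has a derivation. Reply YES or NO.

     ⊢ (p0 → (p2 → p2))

Proof tree:
[→I]  ⊢ (p0 → (p2 → p2))
  [Wk] p0 ⊢ (p2 → p2)
    [→I]  ⊢ (p2 → p2)
      [Ax] p2 ⊢ p2

Result: YES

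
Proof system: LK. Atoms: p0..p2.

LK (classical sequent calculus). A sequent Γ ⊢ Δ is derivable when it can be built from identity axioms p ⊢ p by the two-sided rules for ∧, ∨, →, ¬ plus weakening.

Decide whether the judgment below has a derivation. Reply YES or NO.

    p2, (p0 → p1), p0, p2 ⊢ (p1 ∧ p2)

Proof tree:
[WL] p2, (p0 → p1), p0, p2 ⊢ (p1 ∧ p2)
  [∧R] p2, (p0 → p1), p0 ⊢ (p1 ∧ p2)
    [→L] p0, (p0 → p1) ⊢ p1
      [Ax] p0 ⊢ p0
      [Ax] p1 ⊢ p1
    [Ax] p2 ⊢ p2

Result: YES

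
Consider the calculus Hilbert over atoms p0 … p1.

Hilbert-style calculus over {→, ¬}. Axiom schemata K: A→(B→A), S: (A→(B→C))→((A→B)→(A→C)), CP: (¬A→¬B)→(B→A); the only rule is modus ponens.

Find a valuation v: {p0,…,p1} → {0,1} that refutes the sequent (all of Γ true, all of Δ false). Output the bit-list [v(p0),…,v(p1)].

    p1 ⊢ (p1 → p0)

Search for a countermodel by truth-table:
  v=00: Γ:[p1=F] Δ:[(p1 → p0)=T] refutes=False
  v=01: Γ:[p1=T] Δ:[(p1 → p0)=F] refutes=True  ← countermodel

Result: [0, 1]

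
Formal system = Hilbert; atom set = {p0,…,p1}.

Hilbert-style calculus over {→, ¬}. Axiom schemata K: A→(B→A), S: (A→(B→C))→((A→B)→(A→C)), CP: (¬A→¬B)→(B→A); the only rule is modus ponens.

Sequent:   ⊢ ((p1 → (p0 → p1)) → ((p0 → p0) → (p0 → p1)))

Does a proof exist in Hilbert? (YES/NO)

Search for a countermodel by truth-table:
  v=00: Γ:[] Δ:[((p1 → (p0 → p1)) → ((p0 → p0) → (p0 → p1)))=T] refutes=False
  v=01: Γ:[] Δ:[((p1 → (p0 → p1)) → ((p0 → p0) → (p0 → p1)))=T] refutes=False
  v=10: Γ:[] Δ:[((p1 → (p0 → p1)) → ((p0 → p0) → (p0 → p1)))=F] refutes=True  ← countermodel

Result: NO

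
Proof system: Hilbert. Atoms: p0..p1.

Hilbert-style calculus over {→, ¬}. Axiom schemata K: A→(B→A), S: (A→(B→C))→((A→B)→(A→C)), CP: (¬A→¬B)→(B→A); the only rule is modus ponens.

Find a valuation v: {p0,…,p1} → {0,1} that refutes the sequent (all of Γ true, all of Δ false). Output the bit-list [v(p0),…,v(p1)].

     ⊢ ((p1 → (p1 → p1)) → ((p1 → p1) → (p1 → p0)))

Enumerate valuations to refute Γ ⊢ Δ:
  v=00: Γ:[] Δ:[((p1 → (p1 → p1)) → ((p1 → p1) → (p1 → p0)))=T] refutes=False
  v=01: Γ:[] Δ:[((p1 → (p1 → p1)) → ((p1 → p1) → (p1 → p0)))=F] refutes=True  ← countermodel

Result: [0, 1]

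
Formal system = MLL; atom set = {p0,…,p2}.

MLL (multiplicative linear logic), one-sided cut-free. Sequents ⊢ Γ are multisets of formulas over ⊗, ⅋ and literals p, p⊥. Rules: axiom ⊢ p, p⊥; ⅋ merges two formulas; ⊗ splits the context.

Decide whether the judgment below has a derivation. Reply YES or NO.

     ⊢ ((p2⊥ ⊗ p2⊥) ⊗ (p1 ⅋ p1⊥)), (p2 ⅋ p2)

Derivation trace:
[⅋]  ⊢ ((p2⊥ ⊗ p2⊥) ⊗ (p1 ⅋ p1⊥)), (p2 ⅋ p2)
  [⊗]  ⊢ p2, p2, ((p2⊥ ⊗ p2⊥) ⊗ (p1 ⅋ p1⊥))
    [⊗]  ⊢ p2, p2, (p2⊥ ⊗ p2⊥)
      [Ax]  ⊢ p2, p2⊥
      [Ax]  ⊢ p2, p2⊥
    [⅋]  ⊢ (p1 ⅋ p1⊥)
      [Ax]  ⊢ p1, p1⊥

Result: YES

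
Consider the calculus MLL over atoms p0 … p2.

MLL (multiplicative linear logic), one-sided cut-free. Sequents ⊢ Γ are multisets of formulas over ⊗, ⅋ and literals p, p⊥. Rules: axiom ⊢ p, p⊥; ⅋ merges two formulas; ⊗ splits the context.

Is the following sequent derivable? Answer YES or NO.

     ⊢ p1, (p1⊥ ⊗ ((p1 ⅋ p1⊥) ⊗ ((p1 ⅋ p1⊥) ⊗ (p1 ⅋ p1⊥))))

Derivation trace:
[⊗]  ⊢ p1, (p1⊥ ⊗ ((p1 ⅋ p1⊥) ⊗ ((p1 ⅋ p1⊥) ⊗ (p1 ⅋ p1⊥))))
  [Ax]  ⊢ p1, p1⊥
  [⊗]  ⊢ ((p1 ⅋ p1⊥) ⊗ ((p1 ⅋ p1⊥) ⊗ (p1 ⅋ p1⊥)))
    [⅋]  ⊢ (p1 ⅋ p1⊥)
      [Ax]  ⊢ p1, p1⊥
    [⊗]  ⊢ ((p1 ⅋ p1⊥) ⊗ (p1 ⅋ p1⊥))
      [⅋]  ⊢ (p1 ⅋ p1⊥)
        [Ax]  ⊢ p1, p1⊥
      [⅋]  ⊢ (p1 ⅋ p1⊥)
        [Ax]  ⊢ p1, p1⊥

Result: YES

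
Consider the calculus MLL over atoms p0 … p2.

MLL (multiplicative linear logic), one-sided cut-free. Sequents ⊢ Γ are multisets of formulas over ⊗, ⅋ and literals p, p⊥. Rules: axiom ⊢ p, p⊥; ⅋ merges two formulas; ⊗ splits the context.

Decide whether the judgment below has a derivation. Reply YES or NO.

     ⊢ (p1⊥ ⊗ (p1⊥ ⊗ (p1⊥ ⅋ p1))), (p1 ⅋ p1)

Derivation (root first):
[⅋]  ⊢ (p1⊥ ⊗ (p1⊥ ⊗ (p1⊥ ⅋ p1))), (p1 ⅋ p1)
  [⊗]  ⊢ p1, p1, (p1⊥ ⊗ (p1⊥ ⊗ (p1⊥ ⅋ p1)))
    [Ax]  ⊢ p1, p1⊥
    [⊗]  ⊢ p1, (p1⊥ ⊗ (p1⊥ ⅋ p1))
      [Ax]  ⊢ p1, p1⊥
      [⅋]  ⊢ (p1⊥ ⅋ p1)
        [Ax]  ⊢ p1, p1⊥

Result: YES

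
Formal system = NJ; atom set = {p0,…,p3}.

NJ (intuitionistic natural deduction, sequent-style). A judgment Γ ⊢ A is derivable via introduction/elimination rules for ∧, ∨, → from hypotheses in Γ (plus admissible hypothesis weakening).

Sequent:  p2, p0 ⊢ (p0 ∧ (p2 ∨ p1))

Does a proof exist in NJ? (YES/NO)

Derivation trace:
[∧I] p2, p0 ⊢ (p0 ∧ (p2 ∨ p1))
  [Ax] p0 ⊢ p0
  [∨I₁] p2 ⊢ (p2 ∨ p1)
    [Ax] p2 ⊢ p2

Result: YES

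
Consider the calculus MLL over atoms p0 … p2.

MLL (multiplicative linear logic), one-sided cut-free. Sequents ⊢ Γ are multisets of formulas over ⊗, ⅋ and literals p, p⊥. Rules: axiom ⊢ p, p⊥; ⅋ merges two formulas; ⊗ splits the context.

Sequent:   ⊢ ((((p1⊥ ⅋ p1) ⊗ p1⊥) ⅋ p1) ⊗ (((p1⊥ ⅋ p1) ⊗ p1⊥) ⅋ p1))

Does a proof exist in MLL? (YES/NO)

Derivation trace:
[⊗]  ⊢ ((((p1⊥ ⅋ p1) ⊗ p1⊥) ⅋ p1) ⊗ (((p1⊥ ⅋ p1) ⊗ p1⊥) ⅋ p1))
  [⅋]  ⊢ (((p1⊥ ⅋ p1) ⊗ p1⊥) ⅋ p1)
    [⊗]  ⊢ p1, ((p1⊥ ⅋ p1) ⊗ p1⊥)
      [⅋]  ⊢ (p1⊥ ⅋ p1)
        [Ax]  ⊢ p1, p1⊥
      [Ax]  ⊢ p1, p1⊥
  [⅋]  ⊢ (((p1⊥ ⅋ p1) ⊗ p1⊥) ⅋ p1)
    [⊗]  ⊢ p1, ((p1⊥ ⅋ p1) ⊗ p1⊥)
      [⅋]  ⊢ (p1⊥ ⅋ p1)
        [Ax]  ⊢ p1, p1⊥
      [Ax]  ⊢ p1, p1⊥

Result: YES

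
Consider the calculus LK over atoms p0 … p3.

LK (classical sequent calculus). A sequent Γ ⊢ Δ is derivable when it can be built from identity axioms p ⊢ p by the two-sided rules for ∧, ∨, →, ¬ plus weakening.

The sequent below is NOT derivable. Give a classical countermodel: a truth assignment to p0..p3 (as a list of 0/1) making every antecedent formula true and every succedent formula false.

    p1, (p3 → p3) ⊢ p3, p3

Search for a countermodel by truth-table:
  v=0000: Γ:[p1=F, (p3 → p3)=T] Δ:[p3=F, p3=F] refutes=False
  v=0001: Γ:[p1=F, (p3 → p3)=T] Δ:[p3=T, p3=T] refutes=False
  v=0010: Γ:[p1=F, (p3 → p3)=T] Δ:[p3=F, p3=F] refutes=False
  v=0011: Γ:[p1=F, (p3 → p3)=T] Δ:[p3=T, p3=T] refutes=False
  v=0100: Γ:[p1=T, (p3 → p3)=T] Δ:[p3=F, p3=F] refutes=True  ← countermodel

Result: [0, 1, 0, 0]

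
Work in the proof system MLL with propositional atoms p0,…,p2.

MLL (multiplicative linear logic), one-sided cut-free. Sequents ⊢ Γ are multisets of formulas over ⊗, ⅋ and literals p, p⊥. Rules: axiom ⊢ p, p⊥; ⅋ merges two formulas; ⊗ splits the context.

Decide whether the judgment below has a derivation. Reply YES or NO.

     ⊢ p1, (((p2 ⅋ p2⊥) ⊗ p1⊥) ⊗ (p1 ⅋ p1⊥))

Proof tree:
[⊗]  ⊢ p1, (((p2 ⅋ p2⊥) ⊗ p1⊥) ⊗ (p1 ⅋ p1⊥))
  [⊗]  ⊢ p1, ((p2 ⅋ p2⊥) ⊗ p1⊥)
    [⅋]  ⊢ (p2 ⅋ p2⊥)
      [Ax]  ⊢ p2, p2⊥
    [Ax]  ⊢ p1, p1⊥
  [⅋]  ⊢ (p1 ⅋ p1⊥)
    [Ax]  ⊢ p1, p1⊥

Result: YES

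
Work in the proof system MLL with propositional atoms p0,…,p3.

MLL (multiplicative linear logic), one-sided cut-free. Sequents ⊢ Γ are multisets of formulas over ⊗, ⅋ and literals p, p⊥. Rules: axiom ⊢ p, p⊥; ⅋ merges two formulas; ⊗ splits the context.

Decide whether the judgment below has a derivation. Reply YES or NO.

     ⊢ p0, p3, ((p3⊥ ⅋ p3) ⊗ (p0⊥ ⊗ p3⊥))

Derivation trace:
[⊗]  ⊢ p0, p3, ((p3⊥ ⅋ p3) ⊗ (p0⊥ ⊗ p3⊥))
  [⅋]  ⊢ (p3⊥ ⅋ p3)
    [Ax]  ⊢ p3, p3⊥
  [⊗]  ⊢ p0, p3, (p0⊥ ⊗ p3⊥)
    [Ax]  ⊢ p0, p0⊥
    [Ax]  ⊢ p3, p3⊥

Result: YES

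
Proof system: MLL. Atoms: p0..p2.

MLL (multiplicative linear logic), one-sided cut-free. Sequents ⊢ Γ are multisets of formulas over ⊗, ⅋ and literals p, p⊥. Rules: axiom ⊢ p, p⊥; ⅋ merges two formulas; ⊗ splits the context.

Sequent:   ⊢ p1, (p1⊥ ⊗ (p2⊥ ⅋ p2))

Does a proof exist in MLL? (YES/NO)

Derivation (root first):
[⊗]  ⊢ p1, (p1⊥ ⊗ (p2⊥ ⅋ p2))
  [Ax]  ⊢ p1, p1⊥
  [⅋]  ⊢ (p2⊥ ⅋ p2)
    [Ax]  ⊢ p2, p2⊥

Result: YES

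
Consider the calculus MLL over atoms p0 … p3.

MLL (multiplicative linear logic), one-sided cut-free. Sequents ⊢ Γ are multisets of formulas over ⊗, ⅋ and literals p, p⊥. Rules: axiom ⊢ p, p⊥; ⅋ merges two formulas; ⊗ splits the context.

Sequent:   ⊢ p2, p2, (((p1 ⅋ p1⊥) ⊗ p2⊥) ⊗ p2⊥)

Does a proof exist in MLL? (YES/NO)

Derivation trace:
[⊗]  ⊢ p2, p2, (((p1 ⅋ p1⊥) ⊗ p2⊥) ⊗ p2⊥)
  [⊗]  ⊢ p2, ((p1 ⅋ p1⊥) ⊗ p2⊥)
    [⅋]  ⊢ (p1 ⅋ p1⊥)
      [Ax]  ⊢ p1, p1⊥
    [Ax]  ⊢ p2, p2⊥
  [Ax]  ⊢ p2, p2⊥

Result: YES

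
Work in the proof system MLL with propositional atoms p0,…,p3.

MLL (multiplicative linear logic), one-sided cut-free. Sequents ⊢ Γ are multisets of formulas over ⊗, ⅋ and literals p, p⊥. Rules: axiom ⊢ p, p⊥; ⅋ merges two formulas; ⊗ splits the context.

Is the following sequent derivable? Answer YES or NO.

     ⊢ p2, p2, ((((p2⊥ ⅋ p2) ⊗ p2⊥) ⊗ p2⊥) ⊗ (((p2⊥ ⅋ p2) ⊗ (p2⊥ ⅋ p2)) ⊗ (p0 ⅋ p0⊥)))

Derivation (root first):
[⊗]  ⊢ p2, p2, ((((p2⊥ ⅋ p2) ⊗ p2⊥) ⊗ p2⊥) ⊗ (((p2⊥ ⅋ p2) ⊗ (p2⊥ ⅋ p2)) ⊗ (p0 ⅋ p0⊥)))
  [⊗]  ⊢ p2, p2, (((p2⊥ ⅋ p2) ⊗ p2⊥) ⊗ p2⊥)
    [⊗]  ⊢ p2, ((p2⊥ ⅋ p2) ⊗ p2⊥)
      [⅋]  ⊢ (p2⊥ ⅋ p2)
        [Ax]  ⊢ p2, p2⊥
      [Ax]  ⊢ p2, p2⊥
    [Ax]  ⊢ p2, p2⊥
  [⊗]  ⊢ (((p2⊥ ⅋ p2) ⊗ (p2⊥ ⅋ p2)) ⊗ (p0 ⅋ p0⊥))
    [⊗]  ⊢ ((p2⊥ ⅋ p2) ⊗ (p2⊥ ⅋ p2))
      [⅋]  ⊢ (p2⊥ ⅋ p2)
        [Ax]  ⊢ p2, p2⊥
      [⅋]  ⊢ (p2⊥ ⅋ p2)
        [Ax]  ⊢ p2, p2⊥
    [⅋]  ⊢ (p0 ⅋ p0⊥)
      [Ax]  ⊢ p0, p0⊥

Result: YES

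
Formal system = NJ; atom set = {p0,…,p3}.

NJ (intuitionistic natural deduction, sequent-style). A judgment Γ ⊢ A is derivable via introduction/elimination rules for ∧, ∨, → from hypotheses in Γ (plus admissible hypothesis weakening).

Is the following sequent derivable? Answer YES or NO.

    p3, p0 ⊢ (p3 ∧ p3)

Derivation (root first):
[∧I] p3, p0 ⊢ (p3 ∧ p3)
  [Wk] p3, p0 ⊢ p3
    [Ax] p3 ⊢ p3
  [Wk] p3, p0 ⊢ p3
    [Ax] p3 ⊢ p3

Result: YES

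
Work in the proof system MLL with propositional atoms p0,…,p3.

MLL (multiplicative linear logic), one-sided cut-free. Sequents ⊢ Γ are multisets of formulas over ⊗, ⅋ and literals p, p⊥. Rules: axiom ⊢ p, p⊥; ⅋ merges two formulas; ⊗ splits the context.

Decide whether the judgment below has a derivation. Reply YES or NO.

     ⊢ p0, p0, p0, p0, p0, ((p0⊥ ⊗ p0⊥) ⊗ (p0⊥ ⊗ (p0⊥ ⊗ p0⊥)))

Derivation (root first):
[⊗]  ⊢ p0, p0, p0, p0, p0, ((p0⊥ ⊗ p0⊥) ⊗ (p0⊥ ⊗ (p0⊥ ⊗ p0⊥)))
  [⊗]  ⊢ p0, p0, (p0⊥ ⊗ p0⊥)
    [Ax]  ⊢ p0, p0⊥
    [Ax]  ⊢ p0, p0⊥
  [⊗]  ⊢ p0, p0, p0, (p0⊥ ⊗ (p0⊥ ⊗ p0⊥))
    [Ax]  ⊢ p0, p0⊥
    [⊗]  ⊢ p0, p0, (p0⊥ ⊗ p0⊥)
      [Ax]  ⊢ p0, p0⊥
      [Ax]  ⊢ p0, p0⊥

Result: YES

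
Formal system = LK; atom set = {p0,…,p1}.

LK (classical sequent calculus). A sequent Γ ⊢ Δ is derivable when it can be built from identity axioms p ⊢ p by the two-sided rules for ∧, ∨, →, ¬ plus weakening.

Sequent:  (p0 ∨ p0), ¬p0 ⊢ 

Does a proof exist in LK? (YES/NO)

Derivation trace:
[¬L] (p0 ∨ p0), ¬p0 ⊢ 
  [∨L] (p0 ∨ p0) ⊢ p0
    [Ax] p0 ⊢ p0
    [Ax] p0 ⊢ p0

Result: YES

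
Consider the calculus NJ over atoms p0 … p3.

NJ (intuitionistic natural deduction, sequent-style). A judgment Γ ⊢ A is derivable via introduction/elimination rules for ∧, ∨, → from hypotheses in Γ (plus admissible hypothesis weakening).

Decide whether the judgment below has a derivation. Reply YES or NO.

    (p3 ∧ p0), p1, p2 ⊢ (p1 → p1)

Derivation (root first):
[Wk] (p3 ∧ p0), p1, p2 ⊢ (p1 → p1)
  [→I] (p3 ∧ p0), p1 ⊢ (p1 → p1)
    [Wk] p1, (p3 ∧ p0), p1 ⊢ p1
      [Wk] p1, (p3 ∧ p0) ⊢ p1
        [Ax] p1 ⊢ p1

Result: YES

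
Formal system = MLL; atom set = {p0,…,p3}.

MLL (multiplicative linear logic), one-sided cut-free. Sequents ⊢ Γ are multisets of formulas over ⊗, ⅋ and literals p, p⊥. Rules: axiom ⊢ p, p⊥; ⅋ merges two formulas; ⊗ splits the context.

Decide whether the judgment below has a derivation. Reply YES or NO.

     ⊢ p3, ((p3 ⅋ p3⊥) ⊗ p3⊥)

Proof tree:
[⊗]  ⊢ p3, ((p3 ⅋ p3⊥) ⊗ p3⊥)
  [⅋]  ⊢ (p3 ⅋ p3⊥)
    [Ax]  ⊢ p3, p3⊥
  [Ax]  ⊢ p3, p3⊥

Result: YES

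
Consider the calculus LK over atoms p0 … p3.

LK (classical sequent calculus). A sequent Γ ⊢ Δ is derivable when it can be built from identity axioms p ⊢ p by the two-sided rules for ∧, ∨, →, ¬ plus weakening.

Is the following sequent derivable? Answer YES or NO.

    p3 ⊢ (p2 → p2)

Proof tree:
[WL] p3 ⊢ (p2 → p2)
  [→R]  ⊢ (p2 → p2)
    [Ax] p2 ⊢ p2

Result: YES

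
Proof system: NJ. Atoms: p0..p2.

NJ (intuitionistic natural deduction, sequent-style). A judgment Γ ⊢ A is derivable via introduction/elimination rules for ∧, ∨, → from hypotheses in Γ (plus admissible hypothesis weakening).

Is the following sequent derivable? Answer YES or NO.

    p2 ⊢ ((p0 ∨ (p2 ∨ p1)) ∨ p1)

Derivation (root first):
[∨I₁] p2 ⊢ ((p0 ∨ (p2 ∨ p1)) ∨ p1)
  [∨I₂] p2 ⊢ (p0 ∨ (p2 ∨ p1))
    [∨I₁] p2 ⊢ (p2 ∨ p1)
      [Ax] p2 ⊢ p2

Result: YES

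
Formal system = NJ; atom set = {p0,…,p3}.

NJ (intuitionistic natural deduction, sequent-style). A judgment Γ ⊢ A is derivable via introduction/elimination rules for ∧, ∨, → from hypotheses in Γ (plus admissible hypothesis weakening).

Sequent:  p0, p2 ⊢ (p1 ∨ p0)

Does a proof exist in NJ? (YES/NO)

Derivation trace:
[Wk] p0, p2 ⊢ (p1 ∨ p0)
  [∨I₂] p0 ⊢ (p1 ∨ p0)
    [Ax] p0 ⊢ p0

Result: YES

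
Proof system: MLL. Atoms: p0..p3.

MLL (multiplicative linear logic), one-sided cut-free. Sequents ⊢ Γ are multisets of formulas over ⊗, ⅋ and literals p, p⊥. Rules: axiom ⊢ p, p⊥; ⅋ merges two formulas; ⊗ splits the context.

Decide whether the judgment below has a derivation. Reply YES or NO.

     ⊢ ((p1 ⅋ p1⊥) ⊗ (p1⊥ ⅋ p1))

Proof tree:
[⊗]  ⊢ ((p1 ⅋ p1⊥) ⊗ (p1⊥ ⅋ p1))
  [⅋]  ⊢ (p1 ⅋ p1⊥)
    [Ax]  ⊢ p1, p1⊥
  [⅋]  ⊢ (p1⊥ ⅋ p1)
    [Ax]  ⊢ p1, p1⊥

Result: YES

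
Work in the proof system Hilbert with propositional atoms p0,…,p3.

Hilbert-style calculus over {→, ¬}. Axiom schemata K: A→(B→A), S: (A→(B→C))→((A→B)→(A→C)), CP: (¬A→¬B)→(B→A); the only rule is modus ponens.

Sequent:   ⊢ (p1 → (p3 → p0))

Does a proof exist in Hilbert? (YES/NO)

Truth-table refutation:
  v=0000: Γ:[] Δ:[(p1 → (p3 → p0))=T] refutes=False
  v=0001: Γ:[] Δ:[(p1 → (p3 → p0))=T] refutes=False
  v=0010: Γ:[] Δ:[(p1 → (p3 → p0))=T] refutes=False
  v=0011: Γ:[] Δ:[(p1 → (p3 → p0))=T] refutes=False
  v=0100: Γ:[] Δ:[(p1 → (p3 → p0))=T] refutes=False
  v=0101: Γ:[] Δ:[(p1 → (p3 → p0))=F] refutes=True  ← countermodel

Result: NO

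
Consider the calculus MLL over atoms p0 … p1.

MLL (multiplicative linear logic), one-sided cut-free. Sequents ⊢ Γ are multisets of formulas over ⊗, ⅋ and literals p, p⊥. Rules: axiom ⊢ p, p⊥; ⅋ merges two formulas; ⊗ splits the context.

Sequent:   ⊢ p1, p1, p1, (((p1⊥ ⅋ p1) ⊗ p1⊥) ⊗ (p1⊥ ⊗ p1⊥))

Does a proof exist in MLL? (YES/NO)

Proof tree:
[⊗]  ⊢ p1, p1, p1, (((p1⊥ ⅋ p1) ⊗ p1⊥) ⊗ (p1⊥ ⊗ p1⊥))
  [⊗]  ⊢ p1, ((p1⊥ ⅋ p1) ⊗ p1⊥)
    [⅋]  ⊢ (p1⊥ ⅋ p1)
      [Ax]  ⊢ p1, p1⊥
    [Ax]  ⊢ p1, p1⊥
  [⊗]  ⊢ p1, p1, (p1⊥ ⊗ p1⊥)
    [Ax]  ⊢ p1, p1⊥
    [Ax]  ⊢ p1, p1⊥

Result: YES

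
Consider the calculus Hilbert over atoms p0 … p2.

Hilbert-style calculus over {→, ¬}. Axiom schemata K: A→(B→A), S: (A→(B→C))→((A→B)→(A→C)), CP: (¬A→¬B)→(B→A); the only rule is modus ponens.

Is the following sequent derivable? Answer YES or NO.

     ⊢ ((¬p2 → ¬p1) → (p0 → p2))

Enumerate valuations to refute Γ ⊢ Δ:
  v=000: Γ:[] Δ:[((¬p2 → ¬p1) → (p0 → p2))=T] refutes=False
  v=001: Γ:[] Δ:[((¬p2 → ¬p1) → (p0 → p2))=T] refutes=False
  v=010: Γ:[] Δ:[((¬p2 → ¬p1) → (p0 → p2))=T] refutes=False
  v=011: Γ:[] Δ:[((¬p2 → ¬p1) → (p0 → p2))=T] refutes=False
  v=100: Γ:[] Δ:[((¬p2 → ¬p1) → (p0 → p2))=F] refutes=True  ← countermodel

Result: NO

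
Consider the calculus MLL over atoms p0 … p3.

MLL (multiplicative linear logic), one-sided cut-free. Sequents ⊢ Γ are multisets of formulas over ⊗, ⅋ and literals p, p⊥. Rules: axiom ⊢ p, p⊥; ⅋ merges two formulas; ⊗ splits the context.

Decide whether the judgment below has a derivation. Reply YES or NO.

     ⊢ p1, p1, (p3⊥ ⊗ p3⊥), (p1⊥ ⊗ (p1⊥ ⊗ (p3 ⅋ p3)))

Proof tree:
[⊗]  ⊢ p1, p1, (p3⊥ ⊗ p3⊥), (p1⊥ ⊗ (p1⊥ ⊗ (p3 ⅋ p3)))
  [Ax]  ⊢ p1, p1⊥
  [⊗]  ⊢ p1, (p3⊥ ⊗ p3⊥), (p1⊥ ⊗ (p3 ⅋ p3))
    [Ax]  ⊢ p1, p1⊥
    [⅋]  ⊢ (p3⊥ ⊗ p3⊥), (p3 ⅋ p3)
      [⊗]  ⊢ p3, p3, (p3⊥ ⊗ p3⊥)
        [Ax]  ⊢ p3, p3⊥
        [Ax]  ⊢ p3, p3⊥

Result: YES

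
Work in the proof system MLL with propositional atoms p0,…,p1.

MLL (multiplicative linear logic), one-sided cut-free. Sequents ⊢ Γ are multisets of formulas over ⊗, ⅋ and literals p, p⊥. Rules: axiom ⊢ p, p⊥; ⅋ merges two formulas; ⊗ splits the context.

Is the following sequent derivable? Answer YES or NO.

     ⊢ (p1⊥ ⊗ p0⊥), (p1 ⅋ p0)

Derivation trace:
[⅋]  ⊢ (p1⊥ ⊗ p0⊥), (p1 ⅋ p0)
  [⊗]  ⊢ p1, p0, (p1⊥ ⊗ p0⊥)
    [Ax]  ⊢ p1, p1⊥
    [Ax]  ⊢ p0, p0⊥

Result: YES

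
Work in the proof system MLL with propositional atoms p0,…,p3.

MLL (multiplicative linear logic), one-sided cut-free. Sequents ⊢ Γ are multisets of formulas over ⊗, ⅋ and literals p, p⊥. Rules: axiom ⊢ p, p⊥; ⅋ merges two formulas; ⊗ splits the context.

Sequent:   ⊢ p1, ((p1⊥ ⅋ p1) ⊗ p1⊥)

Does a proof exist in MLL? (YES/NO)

Proof tree:
[⊗]  ⊢ p1, ((p1⊥ ⅋ p1) ⊗ p1⊥)
  [⅋]  ⊢ (p1⊥ ⅋ p1)
    [Ax]  ⊢ p1, p1⊥
  [Ax]  ⊢ p1, p1⊥

Result: YES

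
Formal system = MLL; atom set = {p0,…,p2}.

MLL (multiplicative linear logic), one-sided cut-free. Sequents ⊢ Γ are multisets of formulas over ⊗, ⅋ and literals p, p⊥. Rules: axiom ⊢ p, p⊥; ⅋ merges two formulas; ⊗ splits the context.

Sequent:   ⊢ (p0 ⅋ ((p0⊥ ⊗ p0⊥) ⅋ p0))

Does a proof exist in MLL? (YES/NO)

Proof tree:
[⅋]  ⊢ (p0 ⅋ ((p0⊥ ⊗ p0⊥) ⅋ p0))
  [⅋]  ⊢ p0, ((p0⊥ ⊗ p0⊥) ⅋ p0)
    [⊗]  ⊢ p0, p0, (p0⊥ ⊗ p0⊥)
      [Ax]  ⊢ p0, p0⊥
      [Ax]  ⊢ p0, p0⊥

Result: YES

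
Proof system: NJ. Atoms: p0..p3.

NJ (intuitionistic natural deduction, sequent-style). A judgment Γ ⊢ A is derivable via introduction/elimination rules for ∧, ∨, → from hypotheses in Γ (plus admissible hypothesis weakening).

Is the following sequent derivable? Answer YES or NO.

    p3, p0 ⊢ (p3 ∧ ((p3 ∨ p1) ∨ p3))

Proof tree:
[∧I] p3, p0 ⊢ (p3 ∧ ((p3 ∨ p1) ∨ p3))
  [Ax] p3 ⊢ p3
  [∨I₁] p3, p0 ⊢ ((p3 ∨ p1) ∨ p3)
    [∨I₁] p3, p0 ⊢ (p3 ∨ p1)
      [Wk] p3, p0 ⊢ p3
        [Ax] p3 ⊢ p3

Result: YES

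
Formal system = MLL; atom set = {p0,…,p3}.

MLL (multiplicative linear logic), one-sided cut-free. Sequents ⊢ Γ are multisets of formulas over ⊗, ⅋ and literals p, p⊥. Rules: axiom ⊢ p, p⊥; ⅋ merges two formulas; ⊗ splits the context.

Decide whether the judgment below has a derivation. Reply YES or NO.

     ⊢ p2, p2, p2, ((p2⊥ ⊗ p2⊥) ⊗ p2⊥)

Derivation (root first):
[⊗]  ⊢ p2, p2, p2, ((p2⊥ ⊗ p2⊥) ⊗ p2⊥)
  [⊗]  ⊢ p2, p2, (p2⊥ ⊗ p2⊥)
    [Ax]  ⊢ p2, p2⊥
    [Ax]  ⊢ p2, p2⊥
  [Ax]  ⊢ p2, p2⊥

Result: YES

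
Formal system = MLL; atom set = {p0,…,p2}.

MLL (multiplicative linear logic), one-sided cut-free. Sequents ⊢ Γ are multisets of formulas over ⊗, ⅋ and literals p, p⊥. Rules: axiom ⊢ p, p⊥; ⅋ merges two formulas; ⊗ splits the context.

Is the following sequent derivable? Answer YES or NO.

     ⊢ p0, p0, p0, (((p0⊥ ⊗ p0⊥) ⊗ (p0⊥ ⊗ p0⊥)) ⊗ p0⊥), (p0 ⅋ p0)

Derivation trace:
[⅋]  ⊢ p0, p0, p0, (((p0⊥ ⊗ p0⊥) ⊗ (p0⊥ ⊗ p0⊥)) ⊗ p0⊥), (p0 ⅋ p0)
  [⊗]  ⊢ p0, p0, p0, p0, p0, (((p0⊥ ⊗ p0⊥) ⊗ (p0⊥ ⊗ p0⊥)) ⊗ p0⊥)
    [⊗]  ⊢ p0, p0, p0, p0, ((p0⊥ ⊗ p0⊥) ⊗ (p0⊥ ⊗ p0⊥))
      [⊗]  ⊢ p0, p0, (p0⊥ ⊗ p0⊥)
        [Ax]  ⊢ p0, p0⊥
        [Ax]  ⊢ p0, p0⊥
      [⊗]  ⊢ p0, p0, (p0⊥ ⊗ p0⊥)
        [Ax]  ⊢ p0, p0⊥
        [Ax]  ⊢ p0, p0⊥
    [Ax]  ⊢ p0, p0⊥

Result: YES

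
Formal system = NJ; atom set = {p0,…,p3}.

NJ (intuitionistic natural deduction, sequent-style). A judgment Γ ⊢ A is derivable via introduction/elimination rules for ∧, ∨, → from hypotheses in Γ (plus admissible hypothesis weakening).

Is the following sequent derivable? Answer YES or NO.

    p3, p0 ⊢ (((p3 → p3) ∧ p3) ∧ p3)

Derivation (root first):
[∧I] p3, p0 ⊢ (((p3 → p3) ∧ p3) ∧ p3)
  [Wk] p3, p0 ⊢ ((p3 → p3) ∧ p3)
    [∧I] p3 ⊢ ((p3 → p3) ∧ p3)
      [→I]  ⊢ (p3 → p3)
        [Ax] p3 ⊢ p3
      [Ax] p3 ⊢ p3
  [Ax] p3 ⊢ p3

Result: YES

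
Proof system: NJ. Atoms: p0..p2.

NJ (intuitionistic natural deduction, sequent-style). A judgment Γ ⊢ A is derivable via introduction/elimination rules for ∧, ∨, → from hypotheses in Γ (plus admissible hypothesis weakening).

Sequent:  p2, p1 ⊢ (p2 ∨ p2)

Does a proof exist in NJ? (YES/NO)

Proof tree:
[Wk] p2, p1 ⊢ (p2 ∨ p2)
  [∨I₂] p2 ⊢ (p2 ∨ p2)
    [Ax] p2 ⊢ p2

Result: YES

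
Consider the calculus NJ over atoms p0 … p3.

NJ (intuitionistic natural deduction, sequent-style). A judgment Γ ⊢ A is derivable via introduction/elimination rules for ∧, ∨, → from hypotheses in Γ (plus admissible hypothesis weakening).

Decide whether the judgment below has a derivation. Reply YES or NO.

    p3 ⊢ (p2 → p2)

Derivation (root first):
[→I] p3 ⊢ (p2 → p2)
  [Wk] p2, p3 ⊢ p2
    [Ax] p2 ⊢ p2

Result: YES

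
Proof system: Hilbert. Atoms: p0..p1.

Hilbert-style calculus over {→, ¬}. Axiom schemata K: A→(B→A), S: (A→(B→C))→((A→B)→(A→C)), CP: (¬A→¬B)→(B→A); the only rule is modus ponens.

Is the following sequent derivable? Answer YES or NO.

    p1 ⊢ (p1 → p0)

Truth-table refutation:
  v=00: Γ:[p1=F] Δ:[(p1 → p0)=T] refutes=False
  v=01: Γ:[p1=T] Δ:[(p1 → p0)=F] refutes=True  ← countermodel

Result: NO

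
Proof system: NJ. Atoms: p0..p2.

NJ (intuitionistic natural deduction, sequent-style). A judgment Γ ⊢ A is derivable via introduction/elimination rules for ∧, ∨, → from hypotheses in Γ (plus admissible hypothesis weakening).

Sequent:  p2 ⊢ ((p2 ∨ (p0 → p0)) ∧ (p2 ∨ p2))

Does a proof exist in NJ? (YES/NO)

Derivation trace:
[∧I] p2 ⊢ ((p2 ∨ (p0 → p0)) ∧ (p2 ∨ p2))
  [∨I₂]  ⊢ (p2 ∨ (p0 → p0))
    [→I]  ⊢ (p0 → p0)
      [Ax] p0 ⊢ p0
  [∨I₁] p2 ⊢ (p2 ∨ p2)
    [Ax] p2 ⊢ p2

Result: YES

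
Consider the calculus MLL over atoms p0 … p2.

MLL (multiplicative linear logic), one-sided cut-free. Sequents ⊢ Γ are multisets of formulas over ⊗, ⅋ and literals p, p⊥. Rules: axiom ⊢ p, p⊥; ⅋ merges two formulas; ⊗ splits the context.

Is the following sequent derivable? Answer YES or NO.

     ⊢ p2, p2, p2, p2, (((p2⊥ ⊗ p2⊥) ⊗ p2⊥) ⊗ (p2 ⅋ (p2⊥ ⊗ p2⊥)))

Derivation trace:
[⊗]  ⊢ p2, p2, p2, p2, (((p2⊥ ⊗ p2⊥) ⊗ p2⊥) ⊗ (p2 ⅋ (p2⊥ ⊗ p2⊥)))
  [⊗]  ⊢ p2, p2, p2, ((p2⊥ ⊗ p2⊥) ⊗ p2⊥)
    [⊗]  ⊢ p2, p2, (p2⊥ ⊗ p2⊥)
      [Ax]  ⊢ p2, p2⊥
      [Ax]  ⊢ p2, p2⊥
    [Ax]  ⊢ p2, p2⊥
  [⅋]  ⊢ p2, (p2 ⅋ (p2⊥ ⊗ p2⊥))
    [⊗]  ⊢ p2, p2, (p2⊥ ⊗ p2⊥)
      [Ax]  ⊢ p2, p2⊥
      [Ax]  ⊢ p2, p2⊥

Result: YES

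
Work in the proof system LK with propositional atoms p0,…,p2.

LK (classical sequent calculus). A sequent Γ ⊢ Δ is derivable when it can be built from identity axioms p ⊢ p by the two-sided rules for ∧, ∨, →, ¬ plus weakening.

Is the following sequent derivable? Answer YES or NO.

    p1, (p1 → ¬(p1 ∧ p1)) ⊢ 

Proof tree:
[→L] p1, (p1 → ¬(p1 ∧ p1)) ⊢ 
  [Ax] p1 ⊢ p1
  [¬L] p1, ¬(p1 ∧ p1) ⊢ 
    [∧R] p1 ⊢ (p1 ∧ p1)
      [Ax] p1 ⊢ p1
      [Ax] p1 ⊢ p1

Result: YES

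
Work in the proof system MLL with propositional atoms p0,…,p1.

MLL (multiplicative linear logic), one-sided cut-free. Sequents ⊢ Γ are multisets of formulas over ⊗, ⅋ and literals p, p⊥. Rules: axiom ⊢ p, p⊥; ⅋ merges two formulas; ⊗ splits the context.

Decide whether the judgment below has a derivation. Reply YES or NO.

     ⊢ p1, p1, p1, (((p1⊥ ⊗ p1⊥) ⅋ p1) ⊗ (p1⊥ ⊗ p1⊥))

Proof tree:
[⊗]  ⊢ p1, p1, p1, (((p1⊥ ⊗ p1⊥) ⅋ p1) ⊗ (p1⊥ ⊗ p1⊥))
  [⅋]  ⊢ p1, ((p1⊥ ⊗ p1⊥) ⅋ p1)
    [⊗]  ⊢ p1, p1, (p1⊥ ⊗ p1⊥)
      [Ax]  ⊢ p1, p1⊥
      [Ax]  ⊢ p1, p1⊥
  [⊗]  ⊢ p1, p1, (p1⊥ ⊗ p1⊥)
    [Ax]  ⊢ p1, p1⊥
    [Ax]  ⊢ p1, p1⊥

Result: YES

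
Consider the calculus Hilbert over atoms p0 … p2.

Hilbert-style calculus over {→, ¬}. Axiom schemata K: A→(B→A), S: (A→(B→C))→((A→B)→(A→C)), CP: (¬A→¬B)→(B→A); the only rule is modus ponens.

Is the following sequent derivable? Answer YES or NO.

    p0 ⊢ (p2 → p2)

Proof tree:
[MP] p0 ⊢ (p2 → p2)
  [MP]  ⊢ ((p2 → p0) → (p2 → p2))
    [S]  ⊢ ((p2 → (p0 → p2)) → ((p2 → p0) → (p2 → p2)))
    [K]  ⊢ (p2 → (p0 → p2))
  [MP] p0 ⊢ (p2 → p0)
    [K]  ⊢ (p0 → (p2 → p0))
    [Hyp] p0 ⊢ p0

Result: YES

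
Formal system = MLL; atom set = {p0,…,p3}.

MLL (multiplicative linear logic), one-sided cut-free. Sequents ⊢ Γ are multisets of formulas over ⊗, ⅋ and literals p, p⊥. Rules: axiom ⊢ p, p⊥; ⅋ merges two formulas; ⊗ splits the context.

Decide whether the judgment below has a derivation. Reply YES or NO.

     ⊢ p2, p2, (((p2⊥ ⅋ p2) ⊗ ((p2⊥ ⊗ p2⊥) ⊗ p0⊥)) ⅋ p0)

Derivation trace:
[⅋]  ⊢ p2, p2, (((p2⊥ ⅋ p2) ⊗ ((p2⊥ ⊗ p2⊥) ⊗ p0⊥)) ⅋ p0)
  [⊗]  ⊢ p2, p2, p0, ((p2⊥ ⅋ p2) ⊗ ((p2⊥ ⊗ p2⊥) ⊗ p0⊥))
    [⅋]  ⊢ (p2⊥ ⅋ p2)
      [Ax]  ⊢ p2, p2⊥
    [⊗]  ⊢ p2, p2, p0, ((p2⊥ ⊗ p2⊥) ⊗ p0⊥)
      [⊗]  ⊢ p2, p2, (p2⊥ ⊗ p2⊥)
        [Ax]  ⊢ p2, p2⊥
        [Ax]  ⊢ p2, p2⊥
      [Ax]  ⊢ p0, p0⊥

Result: YES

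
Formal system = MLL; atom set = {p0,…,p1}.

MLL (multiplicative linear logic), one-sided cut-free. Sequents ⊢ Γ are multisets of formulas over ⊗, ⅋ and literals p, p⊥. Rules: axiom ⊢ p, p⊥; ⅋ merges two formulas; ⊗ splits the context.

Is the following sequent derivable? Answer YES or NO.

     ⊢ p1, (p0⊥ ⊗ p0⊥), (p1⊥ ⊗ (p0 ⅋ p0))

Proof tree:
[⊗]  ⊢ p1, (p0⊥ ⊗ p0⊥), (p1⊥ ⊗ (p0 ⅋ p0))
  [Ax]  ⊢ p1, p1⊥
  [⅋]  ⊢ (p0⊥ ⊗ p0⊥), (p0 ⅋ p0)
    [⊗]  ⊢ p0, p0, (p0⊥ ⊗ p0⊥)
      [Ax]  ⊢ p0, p0⊥
      [Ax]  ⊢ p0, p0⊥

Result: YES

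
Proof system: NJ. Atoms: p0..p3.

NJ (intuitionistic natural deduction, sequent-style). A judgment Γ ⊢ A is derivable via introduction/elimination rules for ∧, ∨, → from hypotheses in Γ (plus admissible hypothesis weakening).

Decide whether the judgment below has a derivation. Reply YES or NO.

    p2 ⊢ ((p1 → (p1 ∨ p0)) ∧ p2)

Proof tree:
[∧I] p2 ⊢ ((p1 → (p1 ∨ p0)) ∧ p2)
  [→I] p2 ⊢ (p1 → (p1 ∨ p0))
    [∨I₁] p1, p2 ⊢ (p1 ∨ p0)
      [Wk] p1, p2 ⊢ p1
        [Ax] p1 ⊢ p1
  [Wk] p2, p2 ⊢ p2
    [Ax] p2 ⊢ p2

Result: YES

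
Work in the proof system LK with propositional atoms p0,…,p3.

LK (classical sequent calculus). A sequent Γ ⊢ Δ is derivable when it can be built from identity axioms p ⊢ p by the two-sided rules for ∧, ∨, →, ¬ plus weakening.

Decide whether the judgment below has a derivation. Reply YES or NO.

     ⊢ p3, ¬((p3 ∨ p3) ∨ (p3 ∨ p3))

Proof tree:
[¬R]  ⊢ p3, ¬((p3 ∨ p3) ∨ (p3 ∨ p3))
  [∨L] ((p3 ∨ p3) ∨ (p3 ∨ p3)) ⊢ p3
    [∨L] (p3 ∨ p3) ⊢ p3
      [Ax] p3 ⊢ p3
      [Ax] p3 ⊢ p3
    [∨L] (p3 ∨ p3) ⊢ p3
      [Ax] p3 ⊢ p3
      [Ax] p3 ⊢ p3

Result: YES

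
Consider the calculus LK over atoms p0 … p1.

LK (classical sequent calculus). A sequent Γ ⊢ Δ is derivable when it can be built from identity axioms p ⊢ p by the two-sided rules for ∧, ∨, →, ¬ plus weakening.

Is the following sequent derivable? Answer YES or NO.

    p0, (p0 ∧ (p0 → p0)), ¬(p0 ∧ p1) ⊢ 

Enumerate valuations to refute Γ ⊢ Δ:
  v=00: Γ:[p0=F, (p0 ∧ (p0 → p0))=F, ¬(p0 ∧ p1)=T] Δ:[] refutes=False
  v=01: Γ:[p0=F, (p0 ∧ (p0 → p0))=F, ¬(p0 ∧ p1)=T] Δ:[] refutes=False
  v=10: Γ:[p0=T, (p0 ∧ (p0 → p0))=T, ¬(p0 ∧ p1)=T] Δ:[] refutes=True  ← countermodel

Result: NO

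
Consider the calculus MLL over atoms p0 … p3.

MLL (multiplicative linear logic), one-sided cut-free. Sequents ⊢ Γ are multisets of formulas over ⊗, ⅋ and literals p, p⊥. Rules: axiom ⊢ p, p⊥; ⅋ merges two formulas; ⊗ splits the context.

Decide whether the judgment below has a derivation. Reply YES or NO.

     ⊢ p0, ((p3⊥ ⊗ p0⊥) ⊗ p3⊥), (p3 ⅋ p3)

Derivation (root first):
[⅋]  ⊢ p0, ((p3⊥ ⊗ p0⊥) ⊗ p3⊥), (p3 ⅋ p3)
  [⊗]  ⊢ p3, p0, p3, ((p3⊥ ⊗ p0⊥) ⊗ p3⊥)
    [⊗]  ⊢ p3, p0, (p3⊥ ⊗ p0⊥)
      [Ax]  ⊢ p3, p3⊥
      [Ax]  ⊢ p0, p0⊥
    [Ax]  ⊢ p3, p3⊥

Result: YES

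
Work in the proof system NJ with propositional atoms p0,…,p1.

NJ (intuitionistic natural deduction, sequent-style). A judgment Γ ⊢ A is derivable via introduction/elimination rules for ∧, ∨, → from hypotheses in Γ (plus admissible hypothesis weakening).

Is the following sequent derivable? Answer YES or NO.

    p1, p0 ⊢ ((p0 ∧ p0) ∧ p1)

Derivation (root first):
[∧I] p1, p0 ⊢ ((p0 ∧ p0) ∧ p1)
  [∧I] p0 ⊢ (p0 ∧ p0)
    [Ax] p0 ⊢ p0
    [Ax] p0 ⊢ p0
  [Ax] p1 ⊢ p1

Result: YES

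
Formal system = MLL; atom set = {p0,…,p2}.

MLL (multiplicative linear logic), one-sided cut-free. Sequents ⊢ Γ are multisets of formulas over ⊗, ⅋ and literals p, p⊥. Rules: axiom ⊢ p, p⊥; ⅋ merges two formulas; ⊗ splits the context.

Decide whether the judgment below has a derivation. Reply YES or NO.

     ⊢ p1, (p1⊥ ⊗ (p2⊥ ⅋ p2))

Derivation (root first):
[⊗]  ⊢ p1, (p1⊥ ⊗ (p2⊥ ⅋ p2))
  [Ax]  ⊢ p1, p1⊥
  [⅋]  ⊢ (p2⊥ ⅋ p2)
    [Ax]  ⊢ p2, p2⊥

Result: YES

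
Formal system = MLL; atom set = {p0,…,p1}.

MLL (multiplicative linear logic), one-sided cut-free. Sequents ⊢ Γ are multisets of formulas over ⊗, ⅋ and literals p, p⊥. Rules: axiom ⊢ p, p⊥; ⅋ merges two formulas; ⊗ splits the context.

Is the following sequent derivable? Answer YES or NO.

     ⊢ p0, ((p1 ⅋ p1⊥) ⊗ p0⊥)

Derivation (root first):
[⊗]  ⊢ p0, ((p1 ⅋ p1⊥) ⊗ p0⊥)
  [⅋]  ⊢ (p1 ⅋ p1⊥)
    [Ax]  ⊢ p1, p1⊥
  [Ax]  ⊢ p0, p0⊥

Result: YES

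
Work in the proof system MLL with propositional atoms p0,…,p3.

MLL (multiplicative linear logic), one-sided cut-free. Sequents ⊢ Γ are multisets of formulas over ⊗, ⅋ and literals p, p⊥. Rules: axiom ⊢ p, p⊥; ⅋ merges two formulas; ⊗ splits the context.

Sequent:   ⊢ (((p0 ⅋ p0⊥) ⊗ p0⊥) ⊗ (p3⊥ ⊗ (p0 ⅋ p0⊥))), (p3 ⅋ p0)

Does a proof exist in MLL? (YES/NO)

Derivation (root first):
[⅋]  ⊢ (((p0 ⅋ p0⊥) ⊗ p0⊥) ⊗ (p3⊥ ⊗ (p0 ⅋ p0⊥))), (p3 ⅋ p0)
  [⊗]  ⊢ p0, p3, (((p0 ⅋ p0⊥) ⊗ p0⊥) ⊗ (p3⊥ ⊗ (p0 ⅋ p0⊥)))
    [⊗]  ⊢ p0, ((p0 ⅋ p0⊥) ⊗ p0⊥)
      [⅋]  ⊢ (p0 ⅋ p0⊥)
        [Ax]  ⊢ p0, p0⊥
      [Ax]  ⊢ p0, p0⊥
    [⊗]  ⊢ p3, (p3⊥ ⊗ (p0 ⅋ p0⊥))
      [Ax]  ⊢ p3, p3⊥
      [⅋]  ⊢ (p0 ⅋ p0⊥)
        [Ax]  ⊢ p0, p0⊥

Result: YES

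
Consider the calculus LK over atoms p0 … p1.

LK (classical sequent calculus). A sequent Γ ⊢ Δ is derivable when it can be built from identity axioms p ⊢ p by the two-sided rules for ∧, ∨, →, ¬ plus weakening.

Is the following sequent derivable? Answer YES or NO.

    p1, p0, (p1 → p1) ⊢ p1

Proof tree:
[→L] p1, p0, (p1 → p1) ⊢ p1
  [WL] p1, p0 ⊢ p1
    [Ax] p1 ⊢ p1
  [Ax] p1 ⊢ p1

Result: YES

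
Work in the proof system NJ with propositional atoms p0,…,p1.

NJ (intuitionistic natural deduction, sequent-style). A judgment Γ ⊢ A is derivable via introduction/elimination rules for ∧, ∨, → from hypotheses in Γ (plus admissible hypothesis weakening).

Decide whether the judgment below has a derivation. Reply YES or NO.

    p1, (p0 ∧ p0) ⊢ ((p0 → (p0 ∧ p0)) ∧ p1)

Derivation (root first):
[∧I] p1, (p0 ∧ p0) ⊢ ((p0 → (p0 ∧ p0)) ∧ p1)
  [Wk] (p0 ∧ p0) ⊢ (p0 → (p0 ∧ p0))
    [→I]  ⊢ (p0 → (p0 ∧ p0))
      [∧I] p0 ⊢ (p0 ∧ p0)
        [Ax] p0 ⊢ p0
        [Ax] p0 ⊢ p0
  [Ax] p1 ⊢ p1

Result: YES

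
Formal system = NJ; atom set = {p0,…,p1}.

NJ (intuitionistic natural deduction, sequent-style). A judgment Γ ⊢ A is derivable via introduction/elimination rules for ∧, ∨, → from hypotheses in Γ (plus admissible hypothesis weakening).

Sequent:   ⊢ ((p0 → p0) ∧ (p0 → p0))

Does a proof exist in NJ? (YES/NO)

Proof tree:
[∧I]  ⊢ ((p0 → p0) ∧ (p0 → p0))
  [→I]  ⊢ (p0 → p0)
    [Ax] p0 ⊢ p0
  [→I]  ⊢ (p0 → p0)
    [Ax] p0 ⊢ p0

Result: YES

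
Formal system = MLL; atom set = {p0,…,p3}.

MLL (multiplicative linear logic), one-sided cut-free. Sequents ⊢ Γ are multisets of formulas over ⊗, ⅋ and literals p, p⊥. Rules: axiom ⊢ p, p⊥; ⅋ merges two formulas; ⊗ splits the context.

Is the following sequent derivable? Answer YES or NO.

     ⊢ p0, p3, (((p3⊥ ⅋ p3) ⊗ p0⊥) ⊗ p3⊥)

Proof tree:
[⊗]  ⊢ p0, p3, (((p3⊥ ⅋ p3) ⊗ p0⊥) ⊗ p3⊥)
  [⊗]  ⊢ p0, ((p3⊥ ⅋ p3) ⊗ p0⊥)
    [⅋]  ⊢ (p3⊥ ⅋ p3)
      [Ax]  ⊢ p3, p3⊥
    [Ax]  ⊢ p0, p0⊥
  [Ax]  ⊢ p3, p3⊥

Result: YES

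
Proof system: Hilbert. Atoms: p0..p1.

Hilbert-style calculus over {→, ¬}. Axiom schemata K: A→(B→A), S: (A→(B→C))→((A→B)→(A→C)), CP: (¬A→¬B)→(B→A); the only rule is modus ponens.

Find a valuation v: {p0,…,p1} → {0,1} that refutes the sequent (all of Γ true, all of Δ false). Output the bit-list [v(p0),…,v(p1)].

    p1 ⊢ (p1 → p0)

Enumerate valuations to refute Γ ⊢ Δ:
  v=00: Γ:[p1=F] Δ:[(p1 → p0)=T] refutes=False
  v=01: Γ:[p1=T] Δ:[(p1 → p0)=F] refutes=True  ← countermodel

Result: [0, 1]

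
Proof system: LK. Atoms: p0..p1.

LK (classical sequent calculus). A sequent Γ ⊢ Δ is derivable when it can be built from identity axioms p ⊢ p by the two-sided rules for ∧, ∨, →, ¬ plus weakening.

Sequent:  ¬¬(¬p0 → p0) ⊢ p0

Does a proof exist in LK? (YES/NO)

Proof tree:
[¬L] ¬¬(¬p0 → p0) ⊢ p0
  [¬R]  ⊢ p0, ¬(¬p0 → p0)
    [→L] (¬p0 → p0) ⊢ p0
      [¬R]  ⊢ p0, ¬p0
        [Ax] p0 ⊢ p0
      [Ax] p0 ⊢ p0

Result: YES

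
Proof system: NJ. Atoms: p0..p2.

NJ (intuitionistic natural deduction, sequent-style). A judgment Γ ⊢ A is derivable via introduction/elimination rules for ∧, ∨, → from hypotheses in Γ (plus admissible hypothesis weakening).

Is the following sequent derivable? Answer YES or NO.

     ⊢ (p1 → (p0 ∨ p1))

Derivation trace:
[→I]  ⊢ (p1 → (p0 ∨ p1))
  [∨I₂] p1 ⊢ (p0 ∨ p1)
    [Ax] p1 ⊢ p1

Result: YES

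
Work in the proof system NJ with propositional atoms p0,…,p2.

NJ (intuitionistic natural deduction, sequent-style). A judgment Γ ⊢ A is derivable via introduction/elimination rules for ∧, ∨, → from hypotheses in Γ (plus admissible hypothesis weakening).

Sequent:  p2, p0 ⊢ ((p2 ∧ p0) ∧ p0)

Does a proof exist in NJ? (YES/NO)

Derivation (root first):
[∧I] p2, p0 ⊢ ((p2 ∧ p0) ∧ p0)
  [∧I] p2, p0 ⊢ (p2 ∧ p0)
    [Ax] p2 ⊢ p2
    [Ax] p0 ⊢ p0
  [Ax] p0 ⊢ p0

Result: YES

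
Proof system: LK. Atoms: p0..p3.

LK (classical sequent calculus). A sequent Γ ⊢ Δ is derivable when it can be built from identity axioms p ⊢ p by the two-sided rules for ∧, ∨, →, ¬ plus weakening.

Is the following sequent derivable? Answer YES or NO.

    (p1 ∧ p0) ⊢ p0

Derivation trace:
[∧L] (p1 ∧ p0) ⊢ p0
  [WL] p0, p1 ⊢ p0
    [Ax] p0 ⊢ p0

Result: YES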